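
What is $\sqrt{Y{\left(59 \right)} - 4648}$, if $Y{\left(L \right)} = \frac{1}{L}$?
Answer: $\frac{i \sqrt{16179629}}{59} \approx 68.176 i$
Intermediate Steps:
$\sqrt{Y{\left(59 \right)} - 4648} = \sqrt{\frac{1}{59} - 4648} = \sqrt{- \frac{274231}{59}} = \frac{i \sqrt{16179629}}{59}$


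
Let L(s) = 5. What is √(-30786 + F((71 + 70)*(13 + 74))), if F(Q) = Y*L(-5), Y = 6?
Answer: 2*I*√7689 ≈ 175.37*I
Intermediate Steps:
F(Q) = 30 (F(Q) = 6*5 = 30)
√(-30786 + F((71 + 70)*(13 + 74))) = √(-30786 + 30) = √(-30756) = 2*I*√7689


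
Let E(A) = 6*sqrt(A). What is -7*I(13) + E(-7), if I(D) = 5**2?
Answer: -175 + 6*I*sqrt(7) ≈ -175.0 + 15.875*I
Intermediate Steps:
I(D) = 25
-7*I(13) + E(-7) = -7*25 + 6*sqrt(-7) = -175 + 6*(I*sqrt(7)) = -175 + 6*I*sqrt(7)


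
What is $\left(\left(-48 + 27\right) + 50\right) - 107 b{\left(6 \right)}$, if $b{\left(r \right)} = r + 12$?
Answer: $-1897$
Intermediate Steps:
$b{\left(r \right)} = 12 + r$
$\left(\left(-48 + 27\right) + 50\right) - 107 b{\left(6 \right)} = \left(\left(-48 + 27\right) + 50\right) - 107 \left(12 + 6\right) = \left(-21 + 50\right) - 1926 = 29 - 1926 = -1897$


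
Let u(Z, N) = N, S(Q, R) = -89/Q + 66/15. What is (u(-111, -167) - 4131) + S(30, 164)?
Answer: -128897/30 ≈ -4296.6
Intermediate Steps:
S(Q, R) = 22/5 - 89/Q (S(Q, R) = -89/Q + 66*(1/15) = -89/Q + 22/5 = 22/5 - 89/Q)
(u(-111, -167) - 4131) + S(30, 164) = (-167 - 4131) + (22/5 - 89/30) = -4298 + (22/5 - 89*1/30) = -4298 + (22/5 - 89/30) = -4298 + 43/30 = -128897/30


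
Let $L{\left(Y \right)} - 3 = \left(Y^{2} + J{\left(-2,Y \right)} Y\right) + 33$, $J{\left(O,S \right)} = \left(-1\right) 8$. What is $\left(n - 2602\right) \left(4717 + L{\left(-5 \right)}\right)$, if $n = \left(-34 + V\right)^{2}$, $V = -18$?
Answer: $491436$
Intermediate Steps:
$n = 2704$ ($n = \left(-34 - 18\right)^{2} = \left(-52\right)^{2} = 2704$)
$J{\left(O,S \right)} = -8$
$L{\left(Y \right)} = 36 + Y^{2} - 8 Y$ ($L{\left(Y \right)} = 3 + \left(\left(Y^{2} - 8 Y\right) + 33\right) = 3 + \left(33 + Y^{2} - 8 Y\right) = 36 + Y^{2} - 8 Y$)
$\left(n - 2602\right) \left(4717 + L{\left(-5 \right)}\right) = \left(2704 - 2602\right) \left(4717 + \left(36 + \left(-5\right)^{2} - -40\right)\right) = 102 \left(4717 + \left(36 + 25 + 40\right)\right) = 102 \left(4717 + 101\right) = 102 \cdot 4818 = 491436$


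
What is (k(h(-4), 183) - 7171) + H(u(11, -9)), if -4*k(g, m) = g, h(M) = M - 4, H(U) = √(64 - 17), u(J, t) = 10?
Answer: -7169 + √47 ≈ -7162.1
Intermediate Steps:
H(U) = √47
h(M) = -4 + M
k(g, m) = -g/4
(k(h(-4), 183) - 7171) + H(u(11, -9)) = (-(-4 - 4)/4 - 7171) + √47 = (-¼*(-8) - 7171) + √47 = (2 - 7171) + √47 = -7169 + √47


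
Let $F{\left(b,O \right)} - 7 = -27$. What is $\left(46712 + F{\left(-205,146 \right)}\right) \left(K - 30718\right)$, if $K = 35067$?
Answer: $203063508$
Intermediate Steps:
$F{\left(b,O \right)} = -20$ ($F{\left(b,O \right)} = 7 - 27 = -20$)
$\left(46712 + F{\left(-205,146 \right)}\right) \left(K - 30718\right) = \left(46712 - 20\right) \left(35067 - 30718\right) = 46692 \cdot 4349 = 203063508$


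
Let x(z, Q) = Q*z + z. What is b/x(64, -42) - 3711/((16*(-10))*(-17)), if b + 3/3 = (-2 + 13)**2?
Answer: -157251/111520 ≈ -1.4101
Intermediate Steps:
b = 120 (b = -1 + (-2 + 13)**2 = -1 + 11**2 = -1 + 121 = 120)
x(z, Q) = z + Q*z
b/x(64, -42) - 3711/((16*(-10))*(-17)) = 120/((64*(1 - 42))) - 3711/((16*(-10))*(-17)) = 120/((64*(-41))) - 3711/((-160*(-17))) = 120/(-2624) - 3711/2720 = 120*(-1/2624) - 3711*1/2720 = -15/328 - 3711/2720 = -157251/111520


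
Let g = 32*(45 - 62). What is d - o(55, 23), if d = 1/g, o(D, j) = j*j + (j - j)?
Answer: -287777/544 ≈ -529.00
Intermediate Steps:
o(D, j) = j**2 (o(D, j) = j**2 + 0 = j**2)
g = -544 (g = 32*(-17) = -544)
d = -1/544 (d = 1/(-544) = -1/544 ≈ -0.0018382)
d - o(55, 23) = -1/544 - 1*23**2 = -1/544 - 1*529 = -1/544 - 529 = -287777/544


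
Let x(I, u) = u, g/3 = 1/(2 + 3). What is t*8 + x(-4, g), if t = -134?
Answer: -5357/5 ≈ -1071.4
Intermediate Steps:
g = 3/5 (g = 3/(2 + 3) = 3/5 ≈ 0.60000)
t*8 + x(-4, g) = -134*8 + 3/5 = -1072 + 3/5 = -5357/5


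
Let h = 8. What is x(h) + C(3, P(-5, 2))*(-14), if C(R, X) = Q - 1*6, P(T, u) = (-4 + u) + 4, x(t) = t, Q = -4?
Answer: 148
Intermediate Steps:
P(T, u) = u
C(R, X) = -10 (C(R, X) = -4 - 1*6 = -4 - 6 = -10)
x(h) + C(3, P(-5, 2))*(-14) = 8 - 10*(-14) = 8 + 140 = 148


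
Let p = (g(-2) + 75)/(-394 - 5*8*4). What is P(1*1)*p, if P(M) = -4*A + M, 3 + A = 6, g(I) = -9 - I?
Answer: 374/277 ≈ 1.3502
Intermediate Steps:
A = 3 (A = -3 + 6 = 3)
P(M) = -12 + M (P(M) = -4*3 + M = -12 + M)
p = -34/277 (p = ((-9 - 1*(-2)) + 75)/(-394 - 5*8*4) = ((-9 + 2) + 75)/(-394 - 40*4) = (-7 + 75)/(-394 - 160) = 68/(-554) = 68*(-1/554) = -34/277 ≈ -0.12274)
P(1*1)*p = (-12 + 1*1)*(-34/277) = (-12 + 1)*(-34/277) = -11*(-34/277) = 374/277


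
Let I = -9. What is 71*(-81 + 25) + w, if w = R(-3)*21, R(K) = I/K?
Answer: -3913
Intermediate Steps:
R(K) = -9/K
w = 63 (w = -9/(-3)*21 = -9*(-⅓)*21 = 3*21 = 63)
71*(-81 + 25) + w = 71*(-81 + 25) + 63 = 71*(-56) + 63 = -3976 + 63 = -3913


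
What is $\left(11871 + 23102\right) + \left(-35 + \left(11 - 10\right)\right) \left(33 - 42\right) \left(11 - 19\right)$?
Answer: $32525$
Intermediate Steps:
$\left(11871 + 23102\right) + \left(-35 + \left(11 - 10\right)\right) \left(33 - 42\right) \left(11 - 19\right) = 34973 + \left(-35 + 1\right) \left(-9\right) \left(-8\right) = 34973 + \left(-34\right) \left(-9\right) \left(-8\right) = 34973 + 306 \left(-8\right) = 34973 - 2448 = 32525$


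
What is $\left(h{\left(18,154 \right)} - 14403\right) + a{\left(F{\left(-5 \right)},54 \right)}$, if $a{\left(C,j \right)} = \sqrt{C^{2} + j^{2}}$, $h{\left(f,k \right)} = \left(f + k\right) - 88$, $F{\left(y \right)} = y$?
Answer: $-14319 + \sqrt{2941} \approx -14265.0$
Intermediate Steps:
$h{\left(f,k \right)} = -88 + f + k$
$\left(h{\left(18,154 \right)} - 14403\right) + a{\left(F{\left(-5 \right)},54 \right)} = \left(\left(-88 + 18 + 154\right) - 14403\right) + \sqrt{\left(-5\right)^{2} + 54^{2}} = \left(84 - 14403\right) + \sqrt{25 + 2916} = -14319 + \sqrt{2941}$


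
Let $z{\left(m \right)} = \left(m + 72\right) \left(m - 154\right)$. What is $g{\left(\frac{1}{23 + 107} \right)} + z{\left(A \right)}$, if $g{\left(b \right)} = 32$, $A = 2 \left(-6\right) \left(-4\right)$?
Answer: $-12688$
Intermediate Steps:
$A = 48$ ($A = \left(-12\right) \left(-4\right) = 48$)
$z{\left(m \right)} = \left(-154 + m\right) \left(72 + m\right)$ ($z{\left(m \right)} = \left(72 + m\right) \left(-154 + m\right) = \left(-154 + m\right) \left(72 + m\right)$)
$g{\left(\frac{1}{23 + 107} \right)} + z{\left(A \right)} = 32 - \left(15024 - 2304\right) = 32 - 12720 = -12688$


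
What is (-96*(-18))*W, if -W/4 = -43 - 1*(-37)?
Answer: 41472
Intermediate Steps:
W = 24 (W = -4*(-43 - 1*(-37)) = -4*(-43 + 37) = -4*(-6) = 24)
(-96*(-18))*W = -96*(-18)*24 = 1728*24 = 41472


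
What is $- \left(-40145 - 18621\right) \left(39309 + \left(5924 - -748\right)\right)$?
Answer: $2702119446$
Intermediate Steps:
$- \left(-40145 - 18621\right) \left(39309 + \left(5924 - -748\right)\right) = - \left(-58766\right) \left(39309 + \left(5924 + 748\right)\right) = - \left(-58766\right) \left(39309 + 6672\right) = - \left(-58766\right) 45981 = \left(-1\right) \left(-2702119446\right) = 2702119446$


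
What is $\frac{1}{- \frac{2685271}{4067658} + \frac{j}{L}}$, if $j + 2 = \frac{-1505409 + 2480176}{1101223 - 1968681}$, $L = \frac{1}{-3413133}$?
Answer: $\frac{882130618341}{9404941780961395486} \approx 9.3794 \cdot 10^{-8}$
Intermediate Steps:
$L = - \frac{1}{3413133} \approx -2.9299 \cdot 10^{-7}$
$j = - \frac{2709683}{867458}$ ($j = -2 + \frac{-1505409 + 2480176}{1101223 - 1968681} = -2 + \frac{974767}{-867458} = -2 + 974767 \left(- \frac{1}{867458}\right) = -2 - \frac{974767}{867458} = - \frac{2709683}{867458} \approx -3.1237$)
$\frac{1}{- \frac{2685271}{4067658} + \frac{j}{L}} = \frac{1}{- \frac{2685271}{4067658} - \frac{2709683}{867458 \left(- \frac{1}{3413133}\right)}} = \frac{1}{\left(-2685271\right) \frac{1}{4067658} - - \frac{9248508466839}{867458}} = \frac{1}{- \frac{2685271}{4067658} + \frac{9248508466839}{867458}} = \frac{1}{\frac{9404941780961395486}{882130618341}} = \frac{882130618341}{9404941780961395486}$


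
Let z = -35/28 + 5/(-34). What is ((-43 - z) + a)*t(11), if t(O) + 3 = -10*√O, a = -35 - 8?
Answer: 17259/68 + 28765*√11/34 ≈ 3059.8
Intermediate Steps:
a = -43
z = -95/68 (z = -35*1/28 + 5*(-1/34) = -5/4 - 5/34 = -95/68 ≈ -1.3971)
t(O) = -3 - 10*√O
((-43 - z) + a)*t(11) = ((-43 - 1*(-95/68)) - 43)*(-3 - 10*√11) = ((-43 + 95/68) - 43)*(-3 - 10*√11) = (-2829/68 - 43)*(-3 - 10*√11) = -5753*(-3 - 10*√11)/68 = 17259/68 + 28765*√11/34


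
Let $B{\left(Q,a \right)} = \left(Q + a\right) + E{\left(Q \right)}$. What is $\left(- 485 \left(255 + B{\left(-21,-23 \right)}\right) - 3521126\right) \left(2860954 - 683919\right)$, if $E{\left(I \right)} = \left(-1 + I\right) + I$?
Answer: $-7842999353210$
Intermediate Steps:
$E{\left(I \right)} = -1 + 2 I$
$B{\left(Q,a \right)} = -1 + a + 3 Q$ ($B{\left(Q,a \right)} = \left(Q + a\right) + \left(-1 + 2 Q\right) = -1 + a + 3 Q$)
$\left(- 485 \left(255 + B{\left(-21,-23 \right)}\right) - 3521126\right) \left(2860954 - 683919\right) = \left(- 485 \left(255 - 87\right) - 3521126\right) \left(2860954 - 683919\right) = \left(- 485 \left(255 - 87\right) - 3521126\right) 2177035 = \left(\left(-485\right) 168 - 3521126\right) 2177035 = \left(-81480 - 3521126\right) 2177035 = \left(-3602606\right) 2177035 = -7842999353210$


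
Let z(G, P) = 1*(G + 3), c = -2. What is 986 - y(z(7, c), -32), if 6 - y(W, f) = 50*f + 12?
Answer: -608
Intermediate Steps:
z(G, P) = 3 + G (z(G, P) = 1*(3 + G) = 3 + G)
y(W, f) = -6 - 50*f (y(W, f) = 6 - (50*f + 12) = 6 - (12 + 50*f) = 6 + (-12 - 50*f) = -6 - 50*f)
986 - y(z(7, c), -32) = 986 - (-6 - 50*(-32)) = 986 - (-6 + 1600) = 986 - 1*1594 = 986 - 1594 = -608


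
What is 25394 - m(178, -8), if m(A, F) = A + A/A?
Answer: 25215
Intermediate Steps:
m(A, F) = 1 + A (m(A, F) = A + 1 = 1 + A)
25394 - m(178, -8) = 25394 - (1 + 178) = 25394 - 1*179 = 25394 - 179 = 25215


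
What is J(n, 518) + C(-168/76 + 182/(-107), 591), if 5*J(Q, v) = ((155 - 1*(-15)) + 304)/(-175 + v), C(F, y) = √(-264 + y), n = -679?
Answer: 474/1715 + √327 ≈ 18.360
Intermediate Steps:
J(Q, v) = 474/(5*(-175 + v)) (J(Q, v) = (((155 - 1*(-15)) + 304)/(-175 + v))/5 = (((155 + 15) + 304)/(-175 + v))/5 = ((170 + 304)/(-175 + v))/5 = (474/(-175 + v))/5 = 474/(5*(-175 + v)))
J(n, 518) + C(-168/76 + 182/(-107), 591) = 474/(5*(-175 + 518)) + √(-264 + 591) = (474/5)/343 + √327 = (474/5)*(1/343) + √327 = 474/1715 + √327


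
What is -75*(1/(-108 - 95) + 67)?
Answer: -1020000/203 ≈ -5024.6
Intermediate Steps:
-75*(1/(-108 - 95) + 67) = -75*(1/(-203) + 67) = -75*(-1/203 + 67) = -75*13600/203 = -1020000/203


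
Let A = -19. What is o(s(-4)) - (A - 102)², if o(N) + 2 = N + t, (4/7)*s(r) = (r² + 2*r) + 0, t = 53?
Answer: -14576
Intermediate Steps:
s(r) = 7*r/2 + 7*r²/4 (s(r) = 7*((r² + 2*r) + 0)/4 = 7*(r² + 2*r)/4 = 7*r/2 + 7*r²/4)
o(N) = 51 + N (o(N) = -2 + (N + 53) = -2 + (53 + N) = 51 + N)
o(s(-4)) - (A - 102)² = (51 + (7/4)*(-4)*(2 - 4)) - (-19 - 102)² = (51 + (7/4)*(-4)*(-2)) - 1*(-121)² = (51 + 14) - 1*14641 = 65 - 14641 = -14576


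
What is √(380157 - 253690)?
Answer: √126467 ≈ 355.62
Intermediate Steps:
√(380157 - 253690) = √126467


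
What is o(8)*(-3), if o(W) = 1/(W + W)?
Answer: -3/16 ≈ -0.18750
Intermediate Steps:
o(W) = 1/(2*W)
o(8)*(-3) = ((½)/8)*(-3) = ((½)*(⅛))*(-3) = (1/16)*(-3) = -3/16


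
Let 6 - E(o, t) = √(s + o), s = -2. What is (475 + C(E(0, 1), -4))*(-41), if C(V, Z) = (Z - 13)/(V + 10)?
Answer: -2506699/129 + 697*I*√2/258 ≈ -19432.0 + 3.8206*I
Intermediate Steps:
E(o, t) = 6 - √(-2 + o)
C(V, Z) = (-13 + Z)/(10 + V)
(475 + C(E(0, 1), -4))*(-41) = (475 + (-13 - 4)/(10 + (6 - √(-2 + 0))))*(-41) = (475 - 17/(10 + (6 - √(-2))))*(-41) = (475 - 17/(10 + (6 - I*√2)))*(-41) = (475 - 17/(16 - I*√2))*(-41) = -19475 + 697/(16 - I*√2)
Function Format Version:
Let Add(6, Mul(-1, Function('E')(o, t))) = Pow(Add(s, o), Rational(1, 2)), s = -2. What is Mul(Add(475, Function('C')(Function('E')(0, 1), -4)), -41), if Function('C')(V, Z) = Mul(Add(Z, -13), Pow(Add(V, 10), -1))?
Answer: Add(Rational(-2506699, 129), Mul(Rational(697, 258), I, Pow(2, Rational(1, 2)))) ≈ Add(-19432., Mul(3.8206, I))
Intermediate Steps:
Function('E')(o, t) = Add(6, Mul(-1, Pow(Add(-2, o), Rational(1, 2))))
Function('C')(V, Z) = Mul(Pow(Add(10, V), -1), Add(-13, Z)) (Function('C')(V, Z) = Mul(Add(-13, Z), Pow(Add(10, V), -1)) = Mul(Pow(Add(10, V), -1), Add(-13, Z)))
Mul(Add(475, Function('C')(Function('E')(0, 1), -4)), -41) = Mul(Add(475, Mul(Pow(Add(10, Add(6, Mul(-1, Pow(Add(-2, 0), Rational(1, 2))))), -1), Add(-13, -4))), -41) = Mul(Add(475, Mul(Pow(Add(10, Add(6, Mul(-1, Pow(-2, Rational(1, 2))))), -1), -17)), -41) = Mul(Add(475, Mul(Pow(Add(10, Add(6, Mul(-1, Mul(I, Pow(2, Rational(1, 2)))))), -1), -17)), -41) = Mul(Add(475, Mul(Pow(Add(10, Add(6, Mul(-1, I, Pow(2, Rational(1, 2))))), -1), -17)), -41) = Mul(Add(475, Mul(Pow(Add(16, Mul(-1, I, Pow(2, Rational(1, 2)))), -1), -17)), -41) = Mul(Add(475, Mul(-17, Pow(Add(16, Mul(-1, I, Pow(2, Rational(1, 2)))), -1))), -41) = Add(-19475, Mul(697, Pow(Add(16, Mul(-1, I, Pow(2, Rational(1, 2)))), -1)))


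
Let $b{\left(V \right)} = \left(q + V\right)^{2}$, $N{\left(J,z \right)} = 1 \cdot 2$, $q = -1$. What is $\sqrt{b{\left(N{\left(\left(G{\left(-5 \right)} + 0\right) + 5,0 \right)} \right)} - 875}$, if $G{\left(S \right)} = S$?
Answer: $i \sqrt{874} \approx 29.563 i$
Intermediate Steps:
$N{\left(J,z \right)} = 2$
$b{\left(V \right)} = \left(-1 + V\right)^{2}$
$\sqrt{b{\left(N{\left(\left(G{\left(-5 \right)} + 0\right) + 5,0 \right)} \right)} - 875} = \sqrt{\left(-1 + 2\right)^{2} - 875} = \sqrt{1^{2} - 875} = \sqrt{1 - 875} = \sqrt{-874} = i \sqrt{874}$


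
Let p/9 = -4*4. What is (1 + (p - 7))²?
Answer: 22500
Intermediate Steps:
p = -144 (p = 9*(-4*4) = 9*(-16) = -144)
(1 + (p - 7))² = (1 + (-144 - 7))² = (1 - 151)² = (-150)² = 22500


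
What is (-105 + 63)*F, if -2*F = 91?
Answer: 1911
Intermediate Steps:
F = -91/2 (F = -½*91 = -91/2 ≈ -45.500)
(-105 + 63)*F = (-105 + 63)*(-91/2) = -42*(-91/2) = 1911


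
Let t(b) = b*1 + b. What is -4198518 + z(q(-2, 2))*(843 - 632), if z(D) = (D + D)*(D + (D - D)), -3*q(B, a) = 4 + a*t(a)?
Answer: -4191766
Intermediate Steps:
t(b) = 2*b (t(b) = b + b = 2*b)
q(B, a) = -4/3 - 2*a²/3 (q(B, a) = -(4 + a*(2*a))/3 = -(4 + 2*a²)/3 = -4/3 - 2*a²/3)
z(D) = 2*D² (z(D) = (2*D)*(D + 0) = (2*D)*D = 2*D²)
-4198518 + z(q(-2, 2))*(843 - 632) = -4198518 + (2*(-4/3 - ⅔*2²)²)*(843 - 632) = -4198518 + (2*(-4/3 - ⅔*4)²)*211 = -4198518 + (2*(-4/3 - 8/3)²)*211 = -4198518 + (2*(-4)²)*211 = -4198518 + (2*16)*211 = -4198518 + 32*211 = -4198518 + 6752 = -4191766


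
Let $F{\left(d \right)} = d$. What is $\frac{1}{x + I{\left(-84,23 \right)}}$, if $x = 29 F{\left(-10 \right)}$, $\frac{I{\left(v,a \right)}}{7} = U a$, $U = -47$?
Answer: $- \frac{1}{7857} \approx -0.00012728$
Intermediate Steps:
$I{\left(v,a \right)} = - 329 a$ ($I{\left(v,a \right)} = 7 \left(- 47 a\right) = - 329 a$)
$x = -290$ ($x = 29 \left(-10\right) = -290$)
$\frac{1}{x + I{\left(-84,23 \right)}} = \frac{1}{-290 - 7567} = \frac{1}{-7857} = - \frac{1}{7857}$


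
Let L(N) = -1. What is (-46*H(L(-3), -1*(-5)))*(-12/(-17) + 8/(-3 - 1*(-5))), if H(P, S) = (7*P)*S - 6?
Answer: 150880/17 ≈ 8875.3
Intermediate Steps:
H(P, S) = -6 + 7*P*S (H(P, S) = 7*P*S - 6 = -6 + 7*P*S)
(-46*H(L(-3), -1*(-5)))*(-12/(-17) + 8/(-3 - 1*(-5))) = (-46*(-6 + 7*(-1)*(-1*(-5))))*(-12/(-17) + 8/(-3 - 1*(-5))) = (-46*(-6 + 7*(-1)*5))*(-12*(-1/17) + 8/(-3 + 5)) = (-46*(-6 - 35))*(12/17 + 8/2) = (-46*(-41))*(12/17 + 8*(½)) = 1886*(12/17 + 4) = 1886*(80/17) = 150880/17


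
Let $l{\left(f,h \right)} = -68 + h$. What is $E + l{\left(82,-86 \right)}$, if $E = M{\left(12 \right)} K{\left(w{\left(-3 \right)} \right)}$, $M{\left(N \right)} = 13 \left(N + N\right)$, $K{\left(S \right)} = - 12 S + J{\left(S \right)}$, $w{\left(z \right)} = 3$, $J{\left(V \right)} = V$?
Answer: $-10450$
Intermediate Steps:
$K{\left(S \right)} = - 11 S$ ($K{\left(S \right)} = - 12 S + S = - 11 S$)
$M{\left(N \right)} = 26 N$ ($M{\left(N \right)} = 13 \cdot 2 N = 26 N$)
$E = -10296$ ($E = 26 \cdot 12 \left(\left(-11\right) 3\right) = 312 \left(-33\right) = -10296$)
$E + l{\left(82,-86 \right)} = -10296 - 154 = -10450$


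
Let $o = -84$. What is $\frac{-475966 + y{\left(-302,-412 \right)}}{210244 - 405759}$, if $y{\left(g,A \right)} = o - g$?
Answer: $\frac{475748}{195515} \approx 2.4333$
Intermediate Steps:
$y{\left(g,A \right)} = -84 - g$
$\frac{-475966 + y{\left(-302,-412 \right)}}{210244 - 405759} = \frac{-475966 - -218}{210244 - 405759} = \frac{-475966 + \left(-84 + 302\right)}{-195515} = \left(-475966 + 218\right) \left(- \frac{1}{195515}\right) = \left(-475748\right) \left(- \frac{1}{195515}\right) = \frac{475748}{195515}$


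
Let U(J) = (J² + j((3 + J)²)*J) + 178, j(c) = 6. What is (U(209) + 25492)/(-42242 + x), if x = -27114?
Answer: -70605/69356 ≈ -1.0180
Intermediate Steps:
U(J) = 178 + J² + 6*J (U(J) = (J² + 6*J) + 178 = 178 + J² + 6*J)
(U(209) + 25492)/(-42242 + x) = ((178 + 209² + 6*209) + 25492)/(-42242 - 27114) = ((178 + 43681 + 1254) + 25492)/(-69356) = (45113 + 25492)*(-1/69356) = 70605*(-1/69356) = -70605/69356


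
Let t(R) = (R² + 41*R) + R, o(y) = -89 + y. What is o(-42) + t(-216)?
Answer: 37453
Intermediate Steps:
t(R) = R² + 42*R
o(-42) + t(-216) = (-89 - 42) - 216*(42 - 216) = -131 - 216*(-174) = -131 + 37584 = 37453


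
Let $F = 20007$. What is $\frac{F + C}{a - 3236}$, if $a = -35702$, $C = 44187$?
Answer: $- \frac{32097}{19469} \approx -1.6486$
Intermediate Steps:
$\frac{F + C}{a - 3236} = \frac{20007 + 44187}{-35702 - 3236} = \frac{64194}{-38938} = 64194 \left(- \frac{1}{38938}\right) = - \frac{32097}{19469}$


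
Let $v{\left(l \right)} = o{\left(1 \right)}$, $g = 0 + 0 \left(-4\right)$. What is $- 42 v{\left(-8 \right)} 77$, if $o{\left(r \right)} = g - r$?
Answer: $3234$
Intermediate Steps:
$g = 0$ ($g = 0 + 0 = 0$)
$o{\left(r \right)} = - r$ ($o{\left(r \right)} = 0 - r = - r$)
$v{\left(l \right)} = -1$ ($v{\left(l \right)} = \left(-1\right) 1 = -1$)
$- 42 v{\left(-8 \right)} 77 = \left(-42\right) \left(-1\right) 77 = 42 \cdot 77 = 3234$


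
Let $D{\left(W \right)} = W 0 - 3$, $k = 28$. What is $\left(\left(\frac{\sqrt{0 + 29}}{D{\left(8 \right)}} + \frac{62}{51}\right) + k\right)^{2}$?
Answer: $\frac{247609}{289} - \frac{2980 \sqrt{29}}{153} \approx 751.89$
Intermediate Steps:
$D{\left(W \right)} = -3$ ($D{\left(W \right)} = 0 - 3 = -3$)
$\left(\left(\frac{\sqrt{0 + 29}}{D{\left(8 \right)}} + \frac{62}{51}\right) + k\right)^{2} = \left(\left(\frac{\sqrt{0 + 29}}{-3} + \frac{62}{51}\right) + 28\right)^{2} = \left(\left(\sqrt{29} \left(- \frac{1}{3}\right) + 62 \cdot \frac{1}{51}\right) + 28\right)^{2} = \left(\left(- \frac{\sqrt{29}}{3} + \frac{62}{51}\right) + 28\right)^{2} = \left(\left(\frac{62}{51} - \frac{\sqrt{29}}{3}\right) + 28\right)^{2} = \left(\frac{1490}{51} - \frac{\sqrt{29}}{3}\right)^{2}$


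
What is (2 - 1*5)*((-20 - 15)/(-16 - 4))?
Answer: -21/4 ≈ -5.2500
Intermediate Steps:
(2 - 1*5)*((-20 - 15)/(-16 - 4)) = (2 - 5)*(-35/(-20)) = -(-105)*(-1)/20 = -3*7/4 = -21/4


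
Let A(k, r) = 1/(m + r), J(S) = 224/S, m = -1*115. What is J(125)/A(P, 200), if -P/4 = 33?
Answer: 3808/25 ≈ 152.32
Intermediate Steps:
m = -115
P = -132 (P = -4*33 = -132)
A(k, r) = 1/(-115 + r)
J(125)/A(P, 200) = (224/125)/(1/(-115 + 200)) = (224*(1/125))/(1/85) = 224/(125*(1/85)) = (224/125)*85 = 3808/25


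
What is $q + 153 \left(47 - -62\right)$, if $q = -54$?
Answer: $16623$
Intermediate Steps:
$q + 153 \left(47 - -62\right) = -54 + 153 \left(47 - -62\right) = -54 + 153 \left(47 + 62\right) = -54 + 153 \cdot 109 = -54 + 16677 = 16623$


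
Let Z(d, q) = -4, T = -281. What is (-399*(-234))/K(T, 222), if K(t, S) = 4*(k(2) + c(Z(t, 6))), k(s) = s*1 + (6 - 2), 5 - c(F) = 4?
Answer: 6669/2 ≈ 3334.5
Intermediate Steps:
c(F) = 1 (c(F) = 5 - 1*4 = 5 - 4 = 1)
k(s) = 4 + s (k(s) = s + 4 = 4 + s)
K(t, S) = 28 (K(t, S) = 4*((4 + 2) + 1) = 4*(6 + 1) = 4*7 = 28)
(-399*(-234))/K(T, 222) = -399*(-234)/28 = 93366*(1/28) = 6669/2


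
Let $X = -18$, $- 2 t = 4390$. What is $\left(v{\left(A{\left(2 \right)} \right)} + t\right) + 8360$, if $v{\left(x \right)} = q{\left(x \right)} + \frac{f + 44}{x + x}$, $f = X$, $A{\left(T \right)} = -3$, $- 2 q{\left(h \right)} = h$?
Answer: $\frac{36973}{6} \approx 6162.2$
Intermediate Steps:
$t = -2195$ ($t = \left(- \frac{1}{2}\right) 4390 = -2195$)
$q{\left(h \right)} = - \frac{h}{2}$
$f = -18$
$v{\left(x \right)} = \frac{13}{x} - \frac{x}{2}$ ($v{\left(x \right)} = - \frac{x}{2} + \frac{-18 + 44}{x + x} = - \frac{x}{2} + \frac{26}{2 x} = - \frac{x}{2} + 26 \frac{1}{2 x} = - \frac{x}{2} + \frac{13}{x} = \frac{13}{x} - \frac{x}{2}$)
$\left(v{\left(A{\left(2 \right)} \right)} + t\right) + 8360 = \left(\left(\frac{13}{-3} - - \frac{3}{2}\right) - 2195\right) + 8360 = \left(\left(13 \left(- \frac{1}{3}\right) + \frac{3}{2}\right) - 2195\right) + 8360 = \left(\left(- \frac{13}{3} + \frac{3}{2}\right) - 2195\right) + 8360 = \left(- \frac{17}{6} - 2195\right) + 8360 = - \frac{13187}{6} + 8360 = \frac{36973}{6}$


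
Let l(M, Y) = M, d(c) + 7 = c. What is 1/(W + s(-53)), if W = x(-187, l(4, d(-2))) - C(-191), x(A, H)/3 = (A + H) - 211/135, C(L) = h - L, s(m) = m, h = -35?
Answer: -45/34321 ≈ -0.0013112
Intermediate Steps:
d(c) = -7 + c
C(L) = -35 - L
x(A, H) = -211/45 + 3*A + 3*H (x(A, H) = 3*((A + H) - 211/135) = 3*(-211/135 + A + H) = -211/45 + 3*A + 3*H)
W = -31936/45 (W = (-211/45 + 3*(-187) + 3*4) - (-35 - 1*(-191)) = (-211/45 - 561 + 12) - (-35 + 191) = -24916/45 - 1*156 = -24916/45 - 156 = -31936/45 ≈ -709.69)
1/(W + s(-53)) = 1/(-31936/45 - 53) = 1/(-34321/45) = -45/34321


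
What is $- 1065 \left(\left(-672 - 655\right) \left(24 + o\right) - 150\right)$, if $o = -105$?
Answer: $-114313905$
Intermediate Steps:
$- 1065 \left(\left(-672 - 655\right) \left(24 + o\right) - 150\right) = - 1065 \left(\left(-672 - 655\right) \left(24 - 105\right) - 150\right) = - 1065 \left(\left(-1327\right) \left(-81\right) - 150\right) = - 1065 \left(107487 - 150\right) = \left(-1065\right) 107337 = -114313905$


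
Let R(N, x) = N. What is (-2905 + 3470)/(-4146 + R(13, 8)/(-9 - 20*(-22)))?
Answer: -243515/1786913 ≈ -0.13628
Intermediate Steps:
(-2905 + 3470)/(-4146 + R(13, 8)/(-9 - 20*(-22))) = (-2905 + 3470)/(-4146 + 13/(-9 - 20*(-22))) = 565/(-4146 + 13/(-9 + 440)) = 565/(-4146 + 13/431) = 565/(-1786913/431) = 565*(-431/1786913) = -243515/1786913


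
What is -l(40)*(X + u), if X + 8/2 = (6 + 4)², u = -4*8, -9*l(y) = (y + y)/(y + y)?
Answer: 64/9 ≈ 7.1111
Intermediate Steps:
l(y) = -⅑ (l(y) = -(y + y)/(9*(y + y)) = -2*y/(9*(2*y)) = -2*y*1/(2*y)/9 = -⅑*1 = -⅑)
u = -32
X = 96 (X = -4 + (6 + 4)² = -4 + 10² = -4 + 100 = 96)
-l(40)*(X + u) = -(-1)*(96 - 32)/9 = -(-1)*64/9 = -1*(-64/9) = 64/9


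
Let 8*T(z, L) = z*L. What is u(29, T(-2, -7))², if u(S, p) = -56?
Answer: 3136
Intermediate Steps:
T(z, L) = L*z/8 (T(z, L) = (z*L)/8 = (L*z)/8 = L*z/8)
u(29, T(-2, -7))² = (-56)² = 3136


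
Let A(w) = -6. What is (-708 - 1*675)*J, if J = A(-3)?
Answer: 8298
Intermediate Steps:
J = -6
(-708 - 1*675)*J = (-708 - 1*675)*(-6) = (-708 - 675)*(-6) = -1383*(-6) = 8298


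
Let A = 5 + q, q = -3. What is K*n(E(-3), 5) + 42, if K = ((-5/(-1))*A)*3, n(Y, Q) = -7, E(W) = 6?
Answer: -168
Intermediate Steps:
A = 2 (A = 5 - 3 = 2)
K = 30 (K = (-5/(-1)*2)*3 = (-5*(-1)*2)*3 = (5*2)*3 = 10*3 = 30)
K*n(E(-3), 5) + 42 = 30*(-7) + 42 = -210 + 42 = -168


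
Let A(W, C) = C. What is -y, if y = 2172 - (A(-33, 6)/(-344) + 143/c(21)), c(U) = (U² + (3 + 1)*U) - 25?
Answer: -23346113/10750 ≈ -2171.7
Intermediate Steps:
c(U) = -25 + U² + 4*U (c(U) = (U² + 4*U) - 25 = -25 + U² + 4*U)
y = 23346113/10750 (y = 2172 - (6/(-344) + 143/(-25 + 21² + 4*21)) = 2172 - (6*(-1/344) + 143/(-25 + 441 + 84)) = 2172 - (-3/172 + 143/500) = 2172 - 1*2887/10750 = 2172 - 2887/10750 = 23346113/10750 ≈ 2171.7)
-y = -1*23346113/10750 = -23346113/10750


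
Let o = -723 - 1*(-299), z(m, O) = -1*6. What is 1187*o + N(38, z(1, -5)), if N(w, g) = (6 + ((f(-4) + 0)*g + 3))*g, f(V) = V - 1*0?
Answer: -503486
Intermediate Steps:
f(V) = V (f(V) = V + 0 = V)
z(m, O) = -6
o = -424 (o = -723 + 299 = -424)
N(w, g) = g*(9 - 4*g) (N(w, g) = (6 + ((-4 + 0)*g + 3))*g = (6 + (-4*g + 3))*g = (6 + (3 - 4*g))*g = (9 - 4*g)*g = g*(9 - 4*g))
1187*o + N(38, z(1, -5)) = 1187*(-424) - 6*(9 - 4*(-6)) = -503288 - 6*(9 + 24) = -503288 - 6*33 = -503288 - 198 = -503486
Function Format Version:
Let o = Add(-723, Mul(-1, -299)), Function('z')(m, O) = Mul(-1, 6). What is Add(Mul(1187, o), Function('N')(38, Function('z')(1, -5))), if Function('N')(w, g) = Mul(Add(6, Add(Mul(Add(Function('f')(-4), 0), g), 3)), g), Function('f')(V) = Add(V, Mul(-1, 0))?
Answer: -503486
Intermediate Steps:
Function('f')(V) = V (Function('f')(V) = Add(V, 0) = V)
Function('z')(m, O) = -6
o = -424 (o = Add(-723, 299) = -424)
Function('N')(w, g) = Mul(g, Add(9, Mul(-4, g))) (Function('N')(w, g) = Mul(Add(6, Add(Mul(Add(-4, 0), g), 3)), g) = Mul(Add(6, Add(Mul(-4, g), 3)), g) = Mul(Add(6, Add(3, Mul(-4, g))), g) = Mul(Add(9, Mul(-4, g)), g) = Mul(g, Add(9, Mul(-4, g))))
Add(Mul(1187, o), Function('N')(38, Function('z')(1, -5))) = Add(Mul(1187, -424), Mul(-6, Add(9, Mul(-4, -6)))) = Add(-503288, Mul(-6, Add(9, 24))) = Add(-503288, Mul(-6, 33)) = Add(-503288, -198) = -503486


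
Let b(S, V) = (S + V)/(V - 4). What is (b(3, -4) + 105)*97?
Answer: 81577/8 ≈ 10197.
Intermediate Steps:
b(S, V) = (S + V)/(-4 + V)
(b(3, -4) + 105)*97 = ((3 - 4)/(-4 - 4) + 105)*97 = (-1/(-8) + 105)*97 = (-⅛*(-1) + 105)*97 = (⅛ + 105)*97 = (841/8)*97 = 81577/8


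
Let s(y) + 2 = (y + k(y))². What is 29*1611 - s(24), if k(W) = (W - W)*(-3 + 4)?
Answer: 46145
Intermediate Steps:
k(W) = 0 (k(W) = 0*1 = 0)
s(y) = -2 + y² (s(y) = -2 + (y + 0)² = -2 + y²)
29*1611 - s(24) = 29*1611 - (-2 + 24²) = 46719 - (-2 + 576) = 46719 - 1*574 = 46719 - 574 = 46145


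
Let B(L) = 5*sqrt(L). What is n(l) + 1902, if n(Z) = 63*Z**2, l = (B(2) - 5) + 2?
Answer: 5619 - 1890*sqrt(2) ≈ 2946.1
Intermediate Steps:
l = -3 + 5*sqrt(2) (l = (5*sqrt(2) - 5) + 2 = (-5 + 5*sqrt(2)) + 2 = -3 + 5*sqrt(2) ≈ 4.0711)
n(l) + 1902 = 63*(-3 + 5*sqrt(2))**2 + 1902 = 1902 + 63*(-3 + 5*sqrt(2))**2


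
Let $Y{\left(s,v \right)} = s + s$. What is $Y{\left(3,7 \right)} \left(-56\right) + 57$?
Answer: $-279$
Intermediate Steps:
$Y{\left(s,v \right)} = 2 s$
$Y{\left(3,7 \right)} \left(-56\right) + 57 = 2 \cdot 3 \left(-56\right) + 57 = 6 \left(-56\right) + 57 = -336 + 57 = -279$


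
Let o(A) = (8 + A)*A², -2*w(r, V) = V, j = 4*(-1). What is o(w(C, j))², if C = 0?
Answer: 1600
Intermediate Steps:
j = -4
w(r, V) = -V/2
o(A) = A²*(8 + A)
o(w(C, j))² = ((-½*(-4))²*(8 - ½*(-4)))² = (2²*(8 + 2))² = (4*10)² = 40² = 1600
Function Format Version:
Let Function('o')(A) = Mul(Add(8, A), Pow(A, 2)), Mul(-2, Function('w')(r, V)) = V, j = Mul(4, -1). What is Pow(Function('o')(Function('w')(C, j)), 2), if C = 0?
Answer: 1600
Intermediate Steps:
j = -4
Function('w')(r, V) = Mul(Rational(-1, 2), V)
Function('o')(A) = Mul(Pow(A, 2), Add(8, A))
Pow(Function('o')(Function('w')(C, j)), 2) = Pow(Mul(Pow(Mul(Rational(-1, 2), -4), 2), Add(8, Mul(Rational(-1, 2), -4))), 2) = Pow(Mul(Pow(2, 2), Add(8, 2)), 2) = Pow(Mul(4, 10), 2) = Pow(40, 2) = 1600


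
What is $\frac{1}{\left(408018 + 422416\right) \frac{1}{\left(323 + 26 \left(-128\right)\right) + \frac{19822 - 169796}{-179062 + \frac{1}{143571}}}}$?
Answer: $- \frac{192596857451}{53239124570434} \approx -0.0036176$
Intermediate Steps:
$\frac{1}{\left(408018 + 422416\right) \frac{1}{\left(323 + 26 \left(-128\right)\right) + \frac{19822 - 169796}{-179062 + \frac{1}{143571}}}} = \frac{1}{830434 \frac{1}{\left(323 - 3328\right) + \frac{19822 - 169796}{-179062 + \frac{1}{143571}}}} = \frac{1}{830434 \frac{1}{-3005 + \frac{19822 - 169796}{- \frac{25708110401}{143571}}}} = \frac{1}{830434 \frac{1}{-3005 - - \frac{53695554}{64110001}}} = \frac{1}{830434 \frac{1}{-3005 + \frac{53695554}{64110001}}} = \frac{1}{830434 \frac{1}{- \frac{192596857451}{64110001}}} = \frac{1}{830434 \left(- \frac{64110001}{192596857451}\right)} = \frac{1}{- \frac{53239124570434}{192596857451}} = - \frac{192596857451}{53239124570434}$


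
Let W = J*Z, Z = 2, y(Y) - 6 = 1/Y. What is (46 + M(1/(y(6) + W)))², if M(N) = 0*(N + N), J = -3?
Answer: 2116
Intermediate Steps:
y(Y) = 6 + 1/Y
W = -6 (W = -3*2 = -6)
M(N) = 0 (M(N) = 0*(2*N) = 0)
(46 + M(1/(y(6) + W)))² = (46 + 0)² = 46² = 2116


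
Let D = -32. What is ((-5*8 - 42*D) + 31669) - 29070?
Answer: 3903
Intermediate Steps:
((-5*8 - 42*D) + 31669) - 29070 = ((-5*8 - 42*(-32)) + 31669) - 29070 = ((-40 + 1344) + 31669) - 29070 = (1304 + 31669) - 29070 = 32973 - 29070 = 3903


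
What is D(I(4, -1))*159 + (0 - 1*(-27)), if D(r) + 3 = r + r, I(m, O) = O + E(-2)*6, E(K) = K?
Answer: -4584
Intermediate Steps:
I(m, O) = -12 + O (I(m, O) = O - 2*6 = O - 12 = -12 + O)
D(r) = -3 + 2*r (D(r) = -3 + (r + r) = -3 + 2*r)
D(I(4, -1))*159 + (0 - 1*(-27)) = (-3 + 2*(-12 - 1))*159 + (0 - 1*(-27)) = (-3 + 2*(-13))*159 + (0 + 27) = (-3 - 26)*159 + 27 = -29*159 + 27 = -4611 + 27 = -4584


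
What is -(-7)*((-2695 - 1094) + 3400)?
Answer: -2723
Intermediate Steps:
-(-7)*((-2695 - 1094) + 3400) = -(-7)*(-3789 + 3400) = -(-7)*(-389) = -7*389 = -2723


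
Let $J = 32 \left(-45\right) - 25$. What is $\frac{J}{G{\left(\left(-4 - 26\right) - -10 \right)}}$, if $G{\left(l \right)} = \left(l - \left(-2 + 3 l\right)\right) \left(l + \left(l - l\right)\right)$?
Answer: $\frac{293}{168} \approx 1.744$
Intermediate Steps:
$J = -1465$ ($J = -1440 - 25 = -1465$)
$G{\left(l \right)} = l \left(2 - 2 l\right)$ ($G{\left(l \right)} = \left(2 - 2 l\right) \left(l + 0\right) = \left(2 - 2 l\right) l = l \left(2 - 2 l\right)$)
$\frac{J}{G{\left(\left(-4 - 26\right) - -10 \right)}} = - \frac{1465}{2 \left(\left(-4 - 26\right) - -10\right) \left(1 - \left(\left(-4 - 26\right) - -10\right)\right)} = - \frac{1465}{2 \left(\left(-4 - 26\right) + 10\right) \left(1 - \left(\left(-4 - 26\right) + 10\right)\right)} = - \frac{1465}{2 \left(-30 + 10\right) \left(1 - \left(-30 + 10\right)\right)} = - \frac{1465}{2 \left(-20\right) \left(1 - -20\right)} = - \frac{1465}{2 \left(-20\right) \left(1 + 20\right)} = - \frac{1465}{2 \left(-20\right) 21} = - \frac{1465}{-840} = \left(-1465\right) \left(- \frac{1}{840}\right) = \frac{293}{168}$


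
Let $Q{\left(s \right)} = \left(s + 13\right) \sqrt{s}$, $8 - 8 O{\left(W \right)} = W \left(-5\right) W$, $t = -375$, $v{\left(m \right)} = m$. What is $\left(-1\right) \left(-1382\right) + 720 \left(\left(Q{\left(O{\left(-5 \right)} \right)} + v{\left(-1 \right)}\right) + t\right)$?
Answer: $-269338 + \frac{10665 \sqrt{266}}{2} \approx -1.8237 \cdot 10^{5}$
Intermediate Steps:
$O{\left(W \right)} = 1 + \frac{5 W^{2}}{8}$ ($O{\left(W \right)} = 1 - \frac{W \left(-5\right) W}{8} = 1 - \frac{- 5 W W}{8} = 1 - \frac{\left(-5\right) W^{2}}{8} = 1 + \frac{5 W^{2}}{8}$)
$Q{\left(s \right)} = \sqrt{s} \left(13 + s\right)$ ($Q{\left(s \right)} = \left(13 + s\right) \sqrt{s} = \sqrt{s} \left(13 + s\right)$)
$\left(-1\right) \left(-1382\right) + 720 \left(\left(Q{\left(O{\left(-5 \right)} \right)} + v{\left(-1 \right)}\right) + t\right) = \left(-1\right) \left(-1382\right) + 720 \left(\left(\sqrt{1 + \frac{5 \left(-5\right)^{2}}{8}} \left(13 + \left(1 + \frac{5 \left(-5\right)^{2}}{8}\right)\right) - 1\right) - 375\right) = 1382 + 720 \left(\left(\sqrt{1 + \frac{5}{8} \cdot 25} \left(13 + \left(1 + \frac{5}{8} \cdot 25\right)\right) - 1\right) - 375\right) = 1382 + 720 \left(\left(\sqrt{1 + \frac{125}{8}} \left(13 + \left(1 + \frac{125}{8}\right)\right) - 1\right) - 375\right) = 1382 + 720 \left(\left(\sqrt{\frac{133}{8}} \left(13 + \frac{133}{8}\right) - 1\right) - 375\right) = 1382 + 720 \left(\left(\frac{\sqrt{266}}{4} \cdot \frac{237}{8} - 1\right) - 375\right) = 1382 + 720 \left(\left(\frac{237 \sqrt{266}}{32} - 1\right) - 375\right) = 1382 + 720 \left(\left(-1 + \frac{237 \sqrt{266}}{32}\right) - 375\right) = 1382 + 720 \left(-376 + \frac{237 \sqrt{266}}{32}\right) = 1382 - \left(270720 - \frac{10665 \sqrt{266}}{2}\right) = -269338 + \frac{10665 \sqrt{266}}{2}$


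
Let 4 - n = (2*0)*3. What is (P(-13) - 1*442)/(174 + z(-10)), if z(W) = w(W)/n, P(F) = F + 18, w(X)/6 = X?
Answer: -437/159 ≈ -2.7484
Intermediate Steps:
w(X) = 6*X
P(F) = 18 + F
n = 4 (n = 4 - 2*0*3 = 4 - 0*3 = 4 - 1*0 = 4 + 0 = 4)
z(W) = 3*W/2 (z(W) = (6*W)/4 = (6*W)*(¼) = 3*W/2)
(P(-13) - 1*442)/(174 + z(-10)) = ((18 - 13) - 1*442)/(174 + (3/2)*(-10)) = (5 - 442)/(174 - 15) = -437/159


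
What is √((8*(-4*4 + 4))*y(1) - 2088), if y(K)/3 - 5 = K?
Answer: 6*I*√106 ≈ 61.774*I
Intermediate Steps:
y(K) = 15 + 3*K
√((8*(-4*4 + 4))*y(1) - 2088) = √((8*(-4*4 + 4))*(15 + 3*1) - 2088) = √((8*(-16 + 4))*(15 + 3) - 2088) = √((8*(-12))*18 - 2088) = √(-96*18 - 2088) = √(-1728 - 2088) = √(-3816) = 6*I*√106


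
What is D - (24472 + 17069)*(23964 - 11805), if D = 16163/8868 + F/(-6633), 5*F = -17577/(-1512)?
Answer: -11003902189069213/21785720 ≈ -5.0510e+8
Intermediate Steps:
F = 93/40 (F = (-17577/(-1512))/5 = (-17577*(-1/1512))/5 = (⅕)*(93/8) = 93/40 ≈ 2.3250)
D = 39699467/21785720 (D = 16163/8868 + (93/40)/(-6633) = 16163*(1/8868) + (93/40)*(-1/6633) = 16163/8868 - 31/88440 = 39699467/21785720 ≈ 1.8223)
D - (24472 + 17069)*(23964 - 11805) = 39699467/21785720 - (24472 + 17069)*(23964 - 11805) = 39699467/21785720 - 41541*12159 = 39699467/21785720 - 1*505097019 = 39699467/21785720 - 505097019 = -11003902189069213/21785720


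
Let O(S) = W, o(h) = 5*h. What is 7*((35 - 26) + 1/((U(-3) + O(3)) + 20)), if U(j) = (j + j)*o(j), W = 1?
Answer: 7000/111 ≈ 63.063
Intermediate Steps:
O(S) = 1
U(j) = 10*j**2 (U(j) = (j + j)*(5*j) = (2*j)*(5*j) = 10*j**2)
7*((35 - 26) + 1/((U(-3) + O(3)) + 20)) = 7*((35 - 26) + 1/((10*(-3)**2 + 1) + 20)) = 7*(9 + 1/((10*9 + 1) + 20)) = 7*(9 + 1/((90 + 1) + 20)) = 7*(9 + 1/(91 + 20)) = 7*(9 + 1/111) = 7*(1000/111) = 7000/111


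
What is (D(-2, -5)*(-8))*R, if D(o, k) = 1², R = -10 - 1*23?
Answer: 264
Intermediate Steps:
R = -33 (R = -10 - 23 = -33)
D(o, k) = 1
(D(-2, -5)*(-8))*R = (1*(-8))*(-33) = -8*(-33) = 264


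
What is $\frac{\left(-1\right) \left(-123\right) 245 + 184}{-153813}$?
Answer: $- \frac{30319}{153813} \approx -0.19712$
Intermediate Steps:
$\frac{\left(-1\right) \left(-123\right) 245 + 184}{-153813} = \left(123 \cdot 245 + 184\right) \left(- \frac{1}{153813}\right) = \left(30135 + 184\right) \left(- \frac{1}{153813}\right) = 30319 \left(- \frac{1}{153813}\right) = - \frac{30319}{153813}$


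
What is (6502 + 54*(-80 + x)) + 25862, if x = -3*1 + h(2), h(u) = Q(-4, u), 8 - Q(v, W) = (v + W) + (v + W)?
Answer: 28530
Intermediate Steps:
Q(v, W) = 8 - 2*W - 2*v (Q(v, W) = 8 - ((v + W) + (v + W)) = 8 - ((W + v) + (W + v)) = 8 - (2*W + 2*v) = 8 + (-2*W - 2*v) = 8 - 2*W - 2*v)
h(u) = 16 - 2*u (h(u) = 8 - 2*u - 2*(-4) = 8 - 2*u + 8 = 16 - 2*u)
x = 9 (x = -3*1 + (16 - 2*2) = -3 + (16 - 4) = -3 + 12 = 9)
(6502 + 54*(-80 + x)) + 25862 = (6502 + 54*(-80 + 9)) + 25862 = (6502 + 54*(-71)) + 25862 = (6502 - 3834) + 25862 = 2668 + 25862 = 28530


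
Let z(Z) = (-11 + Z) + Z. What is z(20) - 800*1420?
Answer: -1135971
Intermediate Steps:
z(Z) = -11 + 2*Z
z(20) - 800*1420 = (-11 + 2*20) - 800*1420 = (-11 + 40) - 1136000 = 29 - 1136000 = -1135971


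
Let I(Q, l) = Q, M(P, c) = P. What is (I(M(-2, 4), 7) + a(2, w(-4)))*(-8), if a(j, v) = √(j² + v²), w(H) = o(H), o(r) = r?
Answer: 16 - 16*√5 ≈ -19.777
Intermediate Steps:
w(H) = H
(I(M(-2, 4), 7) + a(2, w(-4)))*(-8) = (-2 + √(2² + (-4)²))*(-8) = (-2 + √(4 + 16))*(-8) = (-2 + √20)*(-8) = (-2 + 2*√5)*(-8) = 16 - 16*√5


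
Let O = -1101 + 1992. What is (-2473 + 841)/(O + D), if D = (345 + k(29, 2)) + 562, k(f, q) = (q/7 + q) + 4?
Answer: -1904/2105 ≈ -0.90451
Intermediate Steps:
k(f, q) = 4 + 8*q/7 (k(f, q) = (q*(⅐) + q) + 4 = (q/7 + q) + 4 = 8*q/7 + 4 = 4 + 8*q/7)
D = 6393/7 (D = (345 + (4 + (8/7)*2)) + 562 = (345 + (4 + 16/7)) + 562 = (345 + 44/7) + 562 = 2459/7 + 562 = 6393/7 ≈ 913.29)
O = 891
(-2473 + 841)/(O + D) = (-2473 + 841)/(891 + 6393/7) = -1632/12630/7 = -1632*7/12630 = -1904/2105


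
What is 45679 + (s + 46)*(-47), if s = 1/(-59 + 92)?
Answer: 1436014/33 ≈ 43516.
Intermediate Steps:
s = 1/33 ≈ 0.030303
45679 + (s + 46)*(-47) = 45679 + (1/33 + 46)*(-47) = 45679 + (1519/33)*(-47) = 45679 - 71393/33 = 1436014/33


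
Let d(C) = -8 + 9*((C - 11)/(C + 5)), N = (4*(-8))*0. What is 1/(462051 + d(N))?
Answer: 5/2310116 ≈ 2.1644e-6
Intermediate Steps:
N = 0 (N = -32*0 = 0)
d(C) = -8 + 9*(-11 + C)/(5 + C) (d(C) = -8 + 9*((-11 + C)/(5 + C)) = -8 + 9*(-11 + C)/(5 + C))
1/(462051 + d(N)) = 1/(462051 + (-139 + 0)/(5 + 0)) = 1/(462051 - 139/5) = 1/(2310116/5) = 5/2310116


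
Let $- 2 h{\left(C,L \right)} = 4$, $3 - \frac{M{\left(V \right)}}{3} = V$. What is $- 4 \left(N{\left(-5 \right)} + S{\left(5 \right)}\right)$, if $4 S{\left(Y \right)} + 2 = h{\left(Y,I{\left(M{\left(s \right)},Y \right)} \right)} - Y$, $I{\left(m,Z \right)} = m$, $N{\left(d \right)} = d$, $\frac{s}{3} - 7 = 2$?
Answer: $29$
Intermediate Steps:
$s = 27$ ($s = 21 + 3 \cdot 2 = 21 + 6 = 27$)
$M{\left(V \right)} = 9 - 3 V$
$h{\left(C,L \right)} = -2$ ($h{\left(C,L \right)} = \left(- \frac{1}{2}\right) 4 = -2$)
$S{\left(Y \right)} = -1 - \frac{Y}{4}$ ($S{\left(Y \right)} = - \frac{1}{2} + \frac{-2 - Y}{4} = - \frac{1}{2} - \left(\frac{1}{2} + \frac{Y}{4}\right) = -1 - \frac{Y}{4}$)
$- 4 \left(N{\left(-5 \right)} + S{\left(5 \right)}\right) = - 4 \left(-5 - \frac{9}{4}\right) = \left(-4\right) \left(- \frac{29}{4}\right) = 29$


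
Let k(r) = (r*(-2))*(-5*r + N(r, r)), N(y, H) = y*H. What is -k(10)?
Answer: 1000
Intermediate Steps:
N(y, H) = H*y
k(r) = -2*r*(r² - 5*r) (k(r) = (r*(-2))*(-5*r + r*r) = (-2*r)*(-5*r + r²) = (-2*r)*(r² - 5*r) = -2*r*(r² - 5*r))
-k(10) = -2*10²*(5 - 1*10) = -2*100*(5 - 10) = -2*100*(-5) = -1*(-1000) = 1000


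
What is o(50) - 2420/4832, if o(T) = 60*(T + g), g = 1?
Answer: 3695875/1208 ≈ 3059.5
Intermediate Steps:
o(T) = 60 + 60*T (o(T) = 60*(T + 1) = 60*(1 + T) = 60 + 60*T)
o(50) - 2420/4832 = (60 + 60*50) - 2420/4832 = (60 + 3000) - 2420/4832 = 3060 - 1*605/1208 = 3060 - 605/1208 = 3695875/1208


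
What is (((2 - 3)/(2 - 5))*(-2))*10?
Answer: -20/3 ≈ -6.6667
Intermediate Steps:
(((2 - 3)/(2 - 5))*(-2))*10 = (-1/(-3)*(-2))*10 = (-1*(-⅓)*(-2))*10 = ((⅓)*(-2))*10 = -⅔*10 = -20/3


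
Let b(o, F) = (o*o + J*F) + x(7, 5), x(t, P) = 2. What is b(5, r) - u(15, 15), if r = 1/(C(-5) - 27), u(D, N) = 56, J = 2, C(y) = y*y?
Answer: -30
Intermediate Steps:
C(y) = y**2
r = -1/2 (r = 1/((-5)**2 - 27) = 1/(25 - 27) = 1/(-2) = -1/2 ≈ -0.50000)
b(o, F) = 2 + o**2 + 2*F (b(o, F) = (o*o + 2*F) + 2 = (o**2 + 2*F) + 2 = 2 + o**2 + 2*F)
b(5, r) - u(15, 15) = (2 + 5**2 + 2*(-1/2)) - 1*56 = (2 + 25 - 1) - 56 = 26 - 56 = -30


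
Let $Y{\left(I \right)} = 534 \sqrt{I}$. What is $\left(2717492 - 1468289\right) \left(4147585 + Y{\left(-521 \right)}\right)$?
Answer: $5181175624755 + 667074402 i \sqrt{521} \approx 5.1812 \cdot 10^{12} + 1.5226 \cdot 10^{10} i$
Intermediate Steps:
$\left(2717492 - 1468289\right) \left(4147585 + Y{\left(-521 \right)}\right) = \left(2717492 - 1468289\right) \left(4147585 + 534 \sqrt{-521}\right) = 1249203 \left(4147585 + 534 i \sqrt{521}\right) = 5181175624755 + 667074402 i \sqrt{521}$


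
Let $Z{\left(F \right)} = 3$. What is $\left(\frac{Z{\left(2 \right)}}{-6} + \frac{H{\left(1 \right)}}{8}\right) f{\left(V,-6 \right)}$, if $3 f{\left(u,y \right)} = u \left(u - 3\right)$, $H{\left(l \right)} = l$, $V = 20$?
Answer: $- \frac{85}{2} \approx -42.5$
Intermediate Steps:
$f{\left(u,y \right)} = \frac{u \left(-3 + u\right)}{3}$ ($f{\left(u,y \right)} = \frac{u \left(u - 3\right)}{3} = \frac{u \left(-3 + u\right)}{3}$)
$\left(\frac{Z{\left(2 \right)}}{-6} + \frac{H{\left(1 \right)}}{8}\right) f{\left(V,-6 \right)} = \left(\frac{3}{-6} + 1 \cdot \frac{1}{8}\right) \frac{1}{3} \cdot 20 \left(-3 + 20\right) = \left(3 \left(- \frac{1}{6}\right) + 1 \cdot \frac{1}{8}\right) \frac{1}{3} \cdot 20 \cdot 17 = \left(- \frac{1}{2} + \frac{1}{8}\right) \frac{340}{3} = \left(- \frac{3}{8}\right) \frac{340}{3} = - \frac{85}{2}$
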